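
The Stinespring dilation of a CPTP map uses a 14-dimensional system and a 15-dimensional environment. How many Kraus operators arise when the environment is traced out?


Tracing out the environment in an orthonormal basis {|i>_E} gives Kraus operators K_i = <i|_E U |0>_E.
Number of Kraus operators = dim(H_env) = d_env
= 15

15


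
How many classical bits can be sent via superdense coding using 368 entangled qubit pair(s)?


Superdense coding allows 2 classical bits per shared entangled pair.
368 pair(s) -> 2 * 368 = 736 classical bits

736


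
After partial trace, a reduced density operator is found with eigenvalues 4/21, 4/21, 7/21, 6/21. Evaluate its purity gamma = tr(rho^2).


tr(rho^2) = sum of eigenvalues squared
= (4/21)^2 + (4/21)^2 + (7/21)^2 + (6/21)^2
= (16 + 16 + 49 + 36) / 441
= 117/441
= 0.2653

0.2653


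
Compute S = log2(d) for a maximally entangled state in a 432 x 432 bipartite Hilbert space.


For a maximally entangled state in d x d:
S = log2(d) = log2(432)
= 8.7549

8.7549


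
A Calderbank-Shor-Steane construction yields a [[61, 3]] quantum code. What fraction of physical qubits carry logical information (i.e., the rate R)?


Code rate R = k/n
= 3/61
= 0.0492

0.0492


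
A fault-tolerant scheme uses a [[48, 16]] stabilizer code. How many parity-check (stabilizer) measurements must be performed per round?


For an [[n,k]] stabilizer code:
Number of stabilizer generators = n - k
= 48 - 16
= 32

32


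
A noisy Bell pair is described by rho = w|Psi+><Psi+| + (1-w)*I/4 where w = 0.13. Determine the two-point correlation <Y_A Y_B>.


|Psi+> = (|01> + |10>)/sqrt(2)
For the pure Bell state, <Y_A Y_B> = +1 (Bell-state Pauli correlator).
The maximally-mixed part I/4 has tr(I/4 * P tensor P) = 0 for any traceless Pauli P.
So <Y_A Y_B>_rho = w * (+1) + (1 - w) * 0
= 0.13 * (+1)
= 0.1300

0.1300


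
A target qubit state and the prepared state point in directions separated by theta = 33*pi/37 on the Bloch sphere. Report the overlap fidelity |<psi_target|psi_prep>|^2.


For states separated by angle theta on Bloch sphere:
F = cos^2(theta/2)
theta = 33*pi/37 = 2.8020
theta/2 = 1.4010
cos(theta/2) = 0.1690
F = 0.0286

0.0286


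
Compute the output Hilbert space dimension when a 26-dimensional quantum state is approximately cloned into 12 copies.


Output space = H^(tensor 12) where dim(H) = 26
dim = 26^12
= 676 (after 2 factors)
= 17576 (after 3 factors)
= 456976 (after 4 factors)
= 11881376 (after 5 factors)
= 308915776 (after 6 factors)
= 8031810176 (after 7 factors)
= 208827064576 (after 8 factors)
= 5429503678976 (after 9 factors)
= 141167095653376 (after 10 factors)
= 3670344486987776 (after 11 factors)
= 95428956661682176 (after 12 factors)
= 95428956661682176

95428956661682176


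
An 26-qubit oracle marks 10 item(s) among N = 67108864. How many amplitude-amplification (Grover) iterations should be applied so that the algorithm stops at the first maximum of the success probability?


After j Grover iterations the success probability is P(j) = sin^2((2j+1)*theta), where sin(theta) = sqrt(k/N).
N = 2^26 = 67108864, k = 10
sin(theta) = sqrt(k/N) = 0.0003860202222
theta = arcsin(sqrt(k/N)) = 0.0003860202318 rad
P(j) reaches its first maximum when (2j+1)*theta is as close as possible to pi/2, i.e. j = round(pi/(4*theta) - 1/2).
pi/(4*theta) - 1/2 = 2034.1036
(For comparison, the common estimate pi/4 * sqrt(N/k) = 2034.6037; the exact maximiser is used here.)
Optimal iterations = 2034

2034


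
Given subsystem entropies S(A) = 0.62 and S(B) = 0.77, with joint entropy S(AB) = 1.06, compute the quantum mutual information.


I(A:B) = S(A) + S(B) - S(AB)
= 0.62 + 0.77 - 1.06
= 0.3300

0.3300


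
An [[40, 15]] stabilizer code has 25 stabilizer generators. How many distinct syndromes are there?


Each stabilizer generator gives a binary (+1 or -1) measurement outcome.
With 25 independent generators:
Total syndromes = 2^25
= 33554432

33554432


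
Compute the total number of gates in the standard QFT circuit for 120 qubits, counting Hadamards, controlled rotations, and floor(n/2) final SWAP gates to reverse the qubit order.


Hadamard gates: 120
Controlled rotations: n*(n-1)/2 = 120*119/2 = 7140
SWAP gates: floor(n/2) = floor(120/2) = 60
Total = 120 + 7140 + 60
= 7320

7320


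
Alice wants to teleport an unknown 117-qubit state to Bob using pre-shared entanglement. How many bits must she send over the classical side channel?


Quantum teleportation requires 2 classical bits per qubit teleported.
117 qubit(s) -> 2 * 117 = 234 classical bits

234


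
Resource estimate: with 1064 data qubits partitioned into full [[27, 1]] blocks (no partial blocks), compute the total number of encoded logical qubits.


Each code block uses 27 physical qubits for 1 logical qubit(s).
Number of complete blocks = floor(1064 / 27) = 39
Logical qubits = 39 * 1
= 39

39


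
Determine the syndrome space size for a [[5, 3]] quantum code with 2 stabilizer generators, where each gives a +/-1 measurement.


Each stabilizer generator gives a binary (+1 or -1) measurement outcome.
With 2 independent generators:
Total syndromes = 2^2
= 4

4


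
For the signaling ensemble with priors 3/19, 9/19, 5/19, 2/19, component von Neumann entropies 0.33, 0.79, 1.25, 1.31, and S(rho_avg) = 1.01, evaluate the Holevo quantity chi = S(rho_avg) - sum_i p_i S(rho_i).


chi = S(rho) - sum_i p_i * S(rho_i)
Weighted entropy = 3/19 * 0.33 + 9/19 * 0.79 + 5/19 * 1.25 + 2/19 * 1.31
= 0.8932
chi = 1.01 - 0.8932
= 0.1168

0.1168


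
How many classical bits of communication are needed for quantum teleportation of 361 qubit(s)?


Quantum teleportation requires 2 classical bits per qubit teleported.
361 qubit(s) -> 2 * 361 = 722 classical bits

722


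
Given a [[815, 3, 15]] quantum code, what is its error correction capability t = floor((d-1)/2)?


Code parameters: [[815, 3, 15]], distance d = 15.
Number of correctable errors = floor((d-1)/2)
= floor((15 - 1)/2)
= floor(14/2)
= 7

7


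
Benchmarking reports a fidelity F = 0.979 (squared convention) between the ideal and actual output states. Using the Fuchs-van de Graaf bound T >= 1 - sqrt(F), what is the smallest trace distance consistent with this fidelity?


Fuchs-van de Graaf (squared-fidelity convention): 1 - sqrt(F) <= T <= sqrt(1 - F).
Lower bound: T >= 1 - sqrt(F)
sqrt(F) = sqrt(0.979) = 0.9894
T >= 1 - 0.9894
T >= 0.0106

0.0106


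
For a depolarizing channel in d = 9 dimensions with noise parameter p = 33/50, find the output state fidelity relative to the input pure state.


F = (1-p) + p/d
= (1 - 0.6600) + 0.6600/9
= 0.3400 + 0.0733
= 0.4133

0.4133


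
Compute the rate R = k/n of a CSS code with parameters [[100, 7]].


Code rate R = k/n
= 7/100
= 0.0700

0.0700


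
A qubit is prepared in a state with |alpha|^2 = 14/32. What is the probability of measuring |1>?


|alpha|^2 = 14/32 = 0.4375
|beta|^2 = 1 - 14/32 = 18/32 = 0.5625
P(|1>) = |beta|^2 = 0.5625

0.5625


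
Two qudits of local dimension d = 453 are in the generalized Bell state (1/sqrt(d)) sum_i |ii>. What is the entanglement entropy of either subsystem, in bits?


For a maximally entangled state in d x d:
S = log2(d) = log2(453)
= 8.8234

8.8234


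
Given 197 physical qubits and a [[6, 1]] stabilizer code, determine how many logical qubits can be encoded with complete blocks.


Each code block uses 6 physical qubits for 1 logical qubit(s).
Number of complete blocks = floor(197 / 6) = 32
Logical qubits = 32 * 1
= 32

32


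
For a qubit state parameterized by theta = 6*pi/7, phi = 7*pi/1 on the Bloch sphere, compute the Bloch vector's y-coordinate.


theta = 2.6928, phi = 21.9911
r_y = sin(theta)*sin(phi) = 0.4339 * 0.0000
r_y = 0.0000

0.0000


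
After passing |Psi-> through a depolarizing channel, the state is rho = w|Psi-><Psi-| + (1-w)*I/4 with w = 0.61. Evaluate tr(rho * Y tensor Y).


|Psi-> = (|01> - |10>)/sqrt(2)
For the pure Bell state, <Y_A Y_B> = -1 (Bell-state Pauli correlator).
The maximally-mixed part I/4 has tr(I/4 * P tensor P) = 0 for any traceless Pauli P.
So <Y_A Y_B>_rho = w * (-1) + (1 - w) * 0
= 0.61 * (-1)
= -0.6100

-0.6100


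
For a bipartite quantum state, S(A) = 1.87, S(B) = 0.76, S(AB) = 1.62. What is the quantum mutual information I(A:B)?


I(A:B) = S(A) + S(B) - S(AB)
= 1.87 + 0.76 - 1.62
= 1.0100

1.0100


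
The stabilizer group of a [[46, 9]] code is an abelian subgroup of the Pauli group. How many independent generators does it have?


For an [[n,k]] stabilizer code:
Number of stabilizer generators = n - k
= 46 - 9
= 37

37


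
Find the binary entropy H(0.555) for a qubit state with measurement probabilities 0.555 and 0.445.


S = -p*log2(p) - (1-p)*log2(1-p)
p = 0.5550, 1-p = 0.4450
= -0.5550 * log2(0.5550) - 0.4450 * log2(0.4450)
= -(-0.4714) - (-0.5198)
= 0.9913

0.9913


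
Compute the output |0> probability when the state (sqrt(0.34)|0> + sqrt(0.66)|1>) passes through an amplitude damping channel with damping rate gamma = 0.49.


For amplitude damping with parameter gamma on state sqrt(a)|0> + sqrt(b)|1>:
alpha^2 = 0.34, beta^2 = 0.66
P(|0>) = alpha^2 + gamma * beta^2
= 0.34 + 0.49 * 0.66
= 0.34 + 0.3234
= 0.6634

0.6634


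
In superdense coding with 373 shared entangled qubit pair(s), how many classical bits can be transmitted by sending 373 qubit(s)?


Superdense coding allows 2 classical bits per shared entangled pair.
373 pair(s) -> 2 * 373 = 746 classical bits

746


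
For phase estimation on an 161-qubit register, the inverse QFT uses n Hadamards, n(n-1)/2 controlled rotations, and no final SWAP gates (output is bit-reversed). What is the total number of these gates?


Hadamard gates: 161
Controlled rotations: n*(n-1)/2 = 161*160/2 = 12880
SWAP gates: 0 (omitted)
Total = 161 + 12880
= 13041

13041


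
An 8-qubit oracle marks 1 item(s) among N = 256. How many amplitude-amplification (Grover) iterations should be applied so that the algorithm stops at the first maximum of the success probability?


After j Grover iterations the success probability is P(j) = sin^2((2j+1)*theta), where sin(theta) = sqrt(k/N).
N = 2^8 = 256, k = 1
sin(theta) = sqrt(k/N) = 0.0625
theta = arcsin(sqrt(k/N)) = 0.0625407618 rad
P(j) reaches its first maximum when (2j+1)*theta is as close as possible to pi/2, i.e. j = round(pi/(4*theta) - 1/2).
pi/(4*theta) - 1/2 = 12.0582
(For comparison, the common estimate pi/4 * sqrt(N/k) = 12.5664; the exact maximiser is used here.)
Optimal iterations = 12

12


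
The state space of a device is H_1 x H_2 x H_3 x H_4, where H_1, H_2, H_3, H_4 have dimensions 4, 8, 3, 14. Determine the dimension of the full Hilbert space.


dim(H_1 x H_2 x H_3 x H_4) = 4 * 8 * 3 * 14
= 32 * 3 * 14
= 96 * 14
= 1344

1344


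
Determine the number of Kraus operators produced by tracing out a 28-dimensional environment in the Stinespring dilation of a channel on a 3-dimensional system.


Tracing out the environment in an orthonormal basis {|i>_E} gives Kraus operators K_i = <i|_E U |0>_E.
Number of Kraus operators = dim(H_env) = d_env
= 28

28


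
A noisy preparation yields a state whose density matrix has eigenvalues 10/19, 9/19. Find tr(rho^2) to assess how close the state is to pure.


tr(rho^2) = sum of eigenvalues squared
= (10/19)^2 + (9/19)^2
= (100 + 81) / 361
= 181/361
= 0.5014

0.5014


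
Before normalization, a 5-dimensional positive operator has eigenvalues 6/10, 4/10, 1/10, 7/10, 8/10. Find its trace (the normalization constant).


tr(M) = sum of eigenvalues
= 6/10 + 4/10 + 1/10 + 7/10 + 8/10
= 26/10
= 2.6000

2.6000


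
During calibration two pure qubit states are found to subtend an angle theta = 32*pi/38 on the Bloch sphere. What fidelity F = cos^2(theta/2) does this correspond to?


For states separated by angle theta on Bloch sphere:
F = cos^2(theta/2)
theta = 32*pi/38 = 2.6456
theta/2 = 1.3228
cos(theta/2) = 0.2455
F = 0.0603

0.0603


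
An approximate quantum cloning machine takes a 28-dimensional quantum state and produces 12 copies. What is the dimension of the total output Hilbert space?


Output space = H^(tensor 12) where dim(H) = 28
dim = 28^12
= 784 (after 2 factors)
= 21952 (after 3 factors)
= 614656 (after 4 factors)
= 17210368 (after 5 factors)
= 481890304 (after 6 factors)
= 13492928512 (after 7 factors)
= 377801998336 (after 8 factors)
= 10578455953408 (after 9 factors)
= 296196766695424 (after 10 factors)
= 8293509467471872 (after 11 factors)
= 232218265089212416 (after 12 factors)
= 232218265089212416

232218265089212416


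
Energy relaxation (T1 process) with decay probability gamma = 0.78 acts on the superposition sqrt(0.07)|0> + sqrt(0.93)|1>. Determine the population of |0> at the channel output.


For amplitude damping with parameter gamma on state sqrt(a)|0> + sqrt(b)|1>:
alpha^2 = 0.07, beta^2 = 0.93
P(|0>) = alpha^2 + gamma * beta^2
= 0.07 + 0.78 * 0.93
= 0.07 + 0.7254
= 0.7954

0.7954


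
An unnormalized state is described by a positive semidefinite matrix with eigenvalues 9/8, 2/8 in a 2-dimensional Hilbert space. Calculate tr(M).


tr(M) = sum of eigenvalues
= 9/8 + 2/8
= 11/8
= 1.3750

1.3750


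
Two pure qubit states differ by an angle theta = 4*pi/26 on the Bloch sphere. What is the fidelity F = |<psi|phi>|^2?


For states separated by angle theta on Bloch sphere:
F = cos^2(theta/2)
theta = 4*pi/26 = 0.4833
theta/2 = 0.2417
cos(theta/2) = 0.9709
F = 0.9427

0.9427


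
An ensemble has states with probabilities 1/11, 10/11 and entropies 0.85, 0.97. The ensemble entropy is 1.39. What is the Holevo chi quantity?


chi = S(rho) - sum_i p_i * S(rho_i)
Weighted entropy = 1/11 * 0.85 + 10/11 * 0.97
= 0.9591
chi = 1.39 - 0.9591
= 0.4309

0.4309


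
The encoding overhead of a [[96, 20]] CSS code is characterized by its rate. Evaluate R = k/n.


Code rate R = k/n
= 20/96
= 0.2083

0.2083


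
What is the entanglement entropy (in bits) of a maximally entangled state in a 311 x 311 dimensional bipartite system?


For a maximally entangled state in d x d:
S = log2(d) = log2(311)
= 8.2808

8.2808


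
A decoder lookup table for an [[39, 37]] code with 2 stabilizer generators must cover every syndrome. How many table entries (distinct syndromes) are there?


Each stabilizer generator gives a binary (+1 or -1) measurement outcome.
With 2 independent generators:
Total syndromes = 2^2
= 4

4


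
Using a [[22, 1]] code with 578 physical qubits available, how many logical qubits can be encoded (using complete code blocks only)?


Each code block uses 22 physical qubits for 1 logical qubit(s).
Number of complete blocks = floor(578 / 22) = 26
Logical qubits = 26 * 1
= 26

26


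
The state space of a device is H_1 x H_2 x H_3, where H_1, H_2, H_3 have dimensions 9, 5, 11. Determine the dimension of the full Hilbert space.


dim(H_1 x H_2 x H_3) = 9 * 5 * 11
= 45 * 11
= 495

495


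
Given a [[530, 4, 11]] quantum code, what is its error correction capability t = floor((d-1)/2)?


Code parameters: [[530, 4, 11]], distance d = 11.
Number of correctable errors = floor((d-1)/2)
= floor((11 - 1)/2)
= floor(10/2)
= 5

5


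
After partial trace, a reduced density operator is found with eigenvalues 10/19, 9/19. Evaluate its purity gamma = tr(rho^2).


tr(rho^2) = sum of eigenvalues squared
= (10/19)^2 + (9/19)^2
= (100 + 81) / 361
= 181/361
= 0.5014

0.5014


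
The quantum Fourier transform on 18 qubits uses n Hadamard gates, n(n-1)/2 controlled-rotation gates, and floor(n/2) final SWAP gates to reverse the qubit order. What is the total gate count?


Hadamard gates: 18
Controlled rotations: n*(n-1)/2 = 18*17/2 = 153
SWAP gates: floor(n/2) = floor(18/2) = 9
Total = 18 + 153 + 9
= 180

180


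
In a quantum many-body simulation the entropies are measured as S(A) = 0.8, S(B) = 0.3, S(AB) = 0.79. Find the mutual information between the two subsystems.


I(A:B) = S(A) + S(B) - S(AB)
= 0.8 + 0.3 - 0.79
= 0.3100

0.3100


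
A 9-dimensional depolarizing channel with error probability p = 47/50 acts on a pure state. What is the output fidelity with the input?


F = (1-p) + p/d
= (1 - 0.9400) + 0.9400/9
= 0.0600 + 0.1044
= 0.1644

0.1644


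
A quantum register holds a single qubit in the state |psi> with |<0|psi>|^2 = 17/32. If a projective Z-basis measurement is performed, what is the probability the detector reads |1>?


|alpha|^2 = 17/32 = 0.5312
|beta|^2 = 1 - 17/32 = 15/32 = 0.4688
P(|1>) = |beta|^2 = 0.4688

0.4688


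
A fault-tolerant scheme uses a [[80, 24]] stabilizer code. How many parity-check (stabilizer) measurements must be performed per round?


For an [[n,k]] stabilizer code:
Number of stabilizer generators = n - k
= 80 - 24
= 56

56


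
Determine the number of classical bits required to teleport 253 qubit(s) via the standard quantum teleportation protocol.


Quantum teleportation requires 2 classical bits per qubit teleported.
253 qubit(s) -> 2 * 253 = 506 classical bits

506


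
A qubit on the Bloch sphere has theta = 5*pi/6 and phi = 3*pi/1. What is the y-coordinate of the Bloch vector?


theta = 2.6180, phi = 9.4248
r_y = sin(theta)*sin(phi) = 0.5000 * 0.0000
r_y = 0.0000

0.0000


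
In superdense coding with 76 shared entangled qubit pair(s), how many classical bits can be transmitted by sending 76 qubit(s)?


Superdense coding allows 2 classical bits per shared entangled pair.
76 pair(s) -> 2 * 76 = 152 classical bits

152


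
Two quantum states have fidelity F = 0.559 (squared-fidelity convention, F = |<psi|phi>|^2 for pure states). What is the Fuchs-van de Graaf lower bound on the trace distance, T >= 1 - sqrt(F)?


Fuchs-van de Graaf (squared-fidelity convention): 1 - sqrt(F) <= T <= sqrt(1 - F).
Lower bound: T >= 1 - sqrt(F)
sqrt(F) = sqrt(0.559) = 0.7477
T >= 1 - 0.7477
T >= 0.2523

0.2523


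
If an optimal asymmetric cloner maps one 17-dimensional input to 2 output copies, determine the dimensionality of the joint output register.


Output space = H^(tensor 2) where dim(H) = 17
dim = 17^2
= 289

289


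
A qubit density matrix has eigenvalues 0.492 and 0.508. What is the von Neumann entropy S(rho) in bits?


S = -p*log2(p) - (1-p)*log2(1-p)
p = 0.4920, 1-p = 0.5080
= -0.4920 * log2(0.4920) - 0.5080 * log2(0.5080)
= -(-0.5034) - (-0.4964)
= 0.9998

0.9998


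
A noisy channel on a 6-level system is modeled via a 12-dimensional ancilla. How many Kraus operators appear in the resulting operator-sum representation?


Tracing out the environment in an orthonormal basis {|i>_E} gives Kraus operators K_i = <i|_E U |0>_E.
Number of Kraus operators = dim(H_env) = d_env
= 12

12


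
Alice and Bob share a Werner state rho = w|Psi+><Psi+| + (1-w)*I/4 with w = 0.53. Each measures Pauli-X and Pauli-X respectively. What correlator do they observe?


|Psi+> = (|01> + |10>)/sqrt(2)
For the pure Bell state, <X_A X_B> = +1 (Bell-state Pauli correlator).
The maximally-mixed part I/4 has tr(I/4 * P tensor P) = 0 for any traceless Pauli P.
So <X_A X_B>_rho = w * (+1) + (1 - w) * 0
= 0.53 * (+1)
= 0.5300

0.5300


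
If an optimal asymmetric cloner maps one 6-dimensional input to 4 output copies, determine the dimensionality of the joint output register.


Output space = H^(tensor 4) where dim(H) = 6
dim = 6^4
= 36 (after 2 factors)
= 216 (after 3 factors)
= 1296 (after 4 factors)
= 1296

1296


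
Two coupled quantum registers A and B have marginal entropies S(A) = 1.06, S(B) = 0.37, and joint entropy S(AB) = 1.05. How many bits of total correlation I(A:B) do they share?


I(A:B) = S(A) + S(B) - S(AB)
= 1.06 + 0.37 - 1.05
= 0.3800

0.3800


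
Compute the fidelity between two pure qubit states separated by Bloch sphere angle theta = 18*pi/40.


For states separated by angle theta on Bloch sphere:
F = cos^2(theta/2)
theta = 18*pi/40 = 1.4137
theta/2 = 0.7069
cos(theta/2) = 0.7604
F = 0.5782

0.5782


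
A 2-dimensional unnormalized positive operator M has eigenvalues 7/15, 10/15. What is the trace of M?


tr(M) = sum of eigenvalues
= 7/15 + 10/15
= 17/15
= 1.1333

1.1333


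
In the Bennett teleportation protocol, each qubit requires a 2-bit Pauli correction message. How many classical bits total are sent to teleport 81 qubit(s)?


Quantum teleportation requires 2 classical bits per qubit teleported.
81 qubit(s) -> 2 * 81 = 162 classical bits

162


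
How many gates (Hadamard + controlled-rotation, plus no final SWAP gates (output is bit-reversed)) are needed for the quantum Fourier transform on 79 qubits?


Hadamard gates: 79
Controlled rotations: n*(n-1)/2 = 79*78/2 = 3081
SWAP gates: 0 (omitted)
Total = 79 + 3081
= 3160

3160


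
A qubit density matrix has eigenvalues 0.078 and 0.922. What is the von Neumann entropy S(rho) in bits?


S = -p*log2(p) - (1-p)*log2(1-p)
p = 0.0780, 1-p = 0.9220
= -0.0780 * log2(0.0780) - 0.9220 * log2(0.9220)
= -(-0.2871) - (-0.1080)
= 0.3951

0.3951


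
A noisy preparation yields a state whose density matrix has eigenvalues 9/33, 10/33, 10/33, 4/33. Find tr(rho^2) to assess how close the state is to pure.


tr(rho^2) = sum of eigenvalues squared
= (9/33)^2 + (10/33)^2 + (10/33)^2 + (4/33)^2
= (81 + 100 + 100 + 16) / 1089
= 297/1089
= 0.2727

0.2727


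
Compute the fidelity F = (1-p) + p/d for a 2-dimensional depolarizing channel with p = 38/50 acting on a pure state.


F = (1-p) + p/d
= (1 - 0.7600) + 0.7600/2
= 0.2400 + 0.3800
= 0.6200

0.6200


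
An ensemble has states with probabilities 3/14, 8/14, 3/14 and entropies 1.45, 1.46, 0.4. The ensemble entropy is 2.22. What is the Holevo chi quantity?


chi = S(rho) - sum_i p_i * S(rho_i)
Weighted entropy = 3/14 * 1.45 + 8/14 * 1.46 + 3/14 * 0.4
= 1.2307
chi = 2.22 - 1.2307
= 0.9893

0.9893


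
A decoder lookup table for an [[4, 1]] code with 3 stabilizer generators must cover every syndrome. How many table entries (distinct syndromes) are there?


Each stabilizer generator gives a binary (+1 or -1) measurement outcome.
With 3 independent generators:
Total syndromes = 2^3
= 8

8


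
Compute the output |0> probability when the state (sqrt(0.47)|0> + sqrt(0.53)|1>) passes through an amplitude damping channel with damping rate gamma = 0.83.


For amplitude damping with parameter gamma on state sqrt(a)|0> + sqrt(b)|1>:
alpha^2 = 0.47, beta^2 = 0.53
P(|0>) = alpha^2 + gamma * beta^2
= 0.47 + 0.83 * 0.53
= 0.47 + 0.4399
= 0.9099

0.9099


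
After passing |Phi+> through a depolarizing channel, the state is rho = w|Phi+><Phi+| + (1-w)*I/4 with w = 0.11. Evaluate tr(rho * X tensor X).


|Phi+> = (|00> + |11>)/sqrt(2)
For the pure Bell state, <X_A X_B> = +1 (Bell-state Pauli correlator).
The maximally-mixed part I/4 has tr(I/4 * P tensor P) = 0 for any traceless Pauli P.
So <X_A X_B>_rho = w * (+1) + (1 - w) * 0
= 0.11 * (+1)
= 0.1100

0.1100


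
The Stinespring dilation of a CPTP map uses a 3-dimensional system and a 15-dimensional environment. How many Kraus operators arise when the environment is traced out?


Tracing out the environment in an orthonormal basis {|i>_E} gives Kraus operators K_i = <i|_E U |0>_E.
Number of Kraus operators = dim(H_env) = d_env
= 15

15


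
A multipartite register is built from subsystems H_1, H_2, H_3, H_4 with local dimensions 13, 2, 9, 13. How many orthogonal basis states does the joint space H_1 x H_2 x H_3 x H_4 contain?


dim(H_1 x H_2 x H_3 x H_4) = 13 * 2 * 9 * 13
= 26 * 9 * 13
= 234 * 13
= 3042

3042


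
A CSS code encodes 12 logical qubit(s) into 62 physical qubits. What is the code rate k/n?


Code rate R = k/n
= 12/62
= 0.1935

0.1935


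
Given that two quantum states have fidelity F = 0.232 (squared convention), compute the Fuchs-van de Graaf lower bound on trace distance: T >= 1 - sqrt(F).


Fuchs-van de Graaf (squared-fidelity convention): 1 - sqrt(F) <= T <= sqrt(1 - F).
Lower bound: T >= 1 - sqrt(F)
sqrt(F) = sqrt(0.232) = 0.4817
T >= 1 - 0.4817
T >= 0.5183

0.5183


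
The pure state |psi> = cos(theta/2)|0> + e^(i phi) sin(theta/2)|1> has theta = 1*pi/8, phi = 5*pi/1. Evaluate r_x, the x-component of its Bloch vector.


theta = 0.3927, phi = 15.7080
r_x = sin(theta)*cos(phi) = 0.3827 * -1.0000
r_x = -0.3827

-0.3827


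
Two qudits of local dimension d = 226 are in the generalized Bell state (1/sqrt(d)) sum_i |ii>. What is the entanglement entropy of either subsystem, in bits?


For a maximally entangled state in d x d:
S = log2(d) = log2(226)
= 7.8202

7.8202


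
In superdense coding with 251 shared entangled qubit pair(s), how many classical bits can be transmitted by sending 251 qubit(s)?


Superdense coding allows 2 classical bits per shared entangled pair.
251 pair(s) -> 2 * 251 = 502 classical bits

502


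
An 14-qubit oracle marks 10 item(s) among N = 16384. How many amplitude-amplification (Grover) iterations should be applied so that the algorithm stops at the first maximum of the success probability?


After j Grover iterations the success probability is P(j) = sin^2((2j+1)*theta), where sin(theta) = sqrt(k/N).
N = 2^14 = 16384, k = 10
sin(theta) = sqrt(k/N) = 0.02470529422
theta = arcsin(sqrt(k/N)) = 0.02470780806 rad
P(j) reaches its first maximum when (2j+1)*theta is as close as possible to pi/2, i.e. j = round(pi/(4*theta) - 1/2).
pi/(4*theta) - 1/2 = 31.2874
(For comparison, the common estimate pi/4 * sqrt(N/k) = 31.7907; the exact maximiser is used here.)
Optimal iterations = 31

31


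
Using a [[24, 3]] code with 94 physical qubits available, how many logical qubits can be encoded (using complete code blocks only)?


Each code block uses 24 physical qubits for 3 logical qubit(s).
Number of complete blocks = floor(94 / 24) = 3
Logical qubits = 3 * 3
= 9

9


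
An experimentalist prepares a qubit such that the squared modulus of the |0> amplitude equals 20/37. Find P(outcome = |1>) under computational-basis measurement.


|alpha|^2 = 20/37 = 0.5405
|beta|^2 = 1 - 20/37 = 17/37 = 0.4595
P(|1>) = |beta|^2 = 0.4595

0.4595


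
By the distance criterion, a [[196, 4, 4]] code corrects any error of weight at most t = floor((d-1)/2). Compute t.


Code parameters: [[196, 4, 4]], distance d = 4.
Number of correctable errors = floor((d-1)/2)
= floor((4 - 1)/2)
= floor(3/2)
= 1

1


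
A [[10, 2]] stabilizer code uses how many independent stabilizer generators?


For an [[n,k]] stabilizer code:
Number of stabilizer generators = n - k
= 10 - 2
= 8

8


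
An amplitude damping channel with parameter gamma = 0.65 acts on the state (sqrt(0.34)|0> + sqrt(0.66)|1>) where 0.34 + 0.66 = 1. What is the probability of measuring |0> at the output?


For amplitude damping with parameter gamma on state sqrt(a)|0> + sqrt(b)|1>:
alpha^2 = 0.34, beta^2 = 0.66
P(|0>) = alpha^2 + gamma * beta^2
= 0.34 + 0.65 * 0.66
= 0.34 + 0.4290
= 0.7690

0.7690


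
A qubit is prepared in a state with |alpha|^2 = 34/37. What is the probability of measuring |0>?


|alpha|^2 = 34/37 = 0.9189
|beta|^2 = 1 - 34/37 = 3/37 = 0.0811
P(|0>) = |alpha|^2 = 0.9189

0.9189


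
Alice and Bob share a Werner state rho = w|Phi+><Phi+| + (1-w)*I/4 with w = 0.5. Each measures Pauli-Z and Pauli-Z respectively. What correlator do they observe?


|Phi+> = (|00> + |11>)/sqrt(2)
For the pure Bell state, <Z_A Z_B> = +1 (Bell-state Pauli correlator).
The maximally-mixed part I/4 has tr(I/4 * P tensor P) = 0 for any traceless Pauli P.
So <Z_A Z_B>_rho = w * (+1) + (1 - w) * 0
= 0.5 * (+1)
= 0.5000

0.5000


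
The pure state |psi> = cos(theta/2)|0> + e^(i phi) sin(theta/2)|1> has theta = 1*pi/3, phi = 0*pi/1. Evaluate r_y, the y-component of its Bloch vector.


theta = 1.0472, phi = 0.0000
r_y = sin(theta)*sin(phi) = 0.8660 * 0.0000
r_y = 0.0000

0.0000


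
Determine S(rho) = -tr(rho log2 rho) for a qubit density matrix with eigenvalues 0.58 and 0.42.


S = -p*log2(p) - (1-p)*log2(1-p)
p = 0.5800, 1-p = 0.4200
= -0.5800 * log2(0.5800) - 0.4200 * log2(0.4200)
= -(-0.4558) - (-0.5256)
= 0.9815

0.9815


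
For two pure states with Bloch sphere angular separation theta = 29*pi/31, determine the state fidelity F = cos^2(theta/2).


For states separated by angle theta on Bloch sphere:
F = cos^2(theta/2)
theta = 29*pi/31 = 2.9389
theta/2 = 1.4695
cos(theta/2) = 0.1012
F = 0.0102

0.0102


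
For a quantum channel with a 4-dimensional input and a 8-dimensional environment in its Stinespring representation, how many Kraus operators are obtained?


Tracing out the environment in an orthonormal basis {|i>_E} gives Kraus operators K_i = <i|_E U |0>_E.
Number of Kraus operators = dim(H_env) = d_env
= 8

8


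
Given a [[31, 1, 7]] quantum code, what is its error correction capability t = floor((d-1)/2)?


Code parameters: [[31, 1, 7]], distance d = 7.
Number of correctable errors = floor((d-1)/2)
= floor((7 - 1)/2)
= floor(6/2)
= 3

3


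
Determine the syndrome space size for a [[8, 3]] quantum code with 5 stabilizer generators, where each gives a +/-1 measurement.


Each stabilizer generator gives a binary (+1 or -1) measurement outcome.
With 5 independent generators:
Total syndromes = 2^5
= 32

32


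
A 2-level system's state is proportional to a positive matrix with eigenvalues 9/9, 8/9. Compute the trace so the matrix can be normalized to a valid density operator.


tr(M) = sum of eigenvalues
= 9/9 + 8/9
= 17/9
= 1.8889

1.8889


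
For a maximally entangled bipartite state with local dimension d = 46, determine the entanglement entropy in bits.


For a maximally entangled state in d x d:
S = log2(d) = log2(46)
= 5.5236

5.5236


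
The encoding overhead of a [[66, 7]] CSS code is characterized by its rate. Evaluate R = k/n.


Code rate R = k/n
= 7/66
= 0.1061

0.1061


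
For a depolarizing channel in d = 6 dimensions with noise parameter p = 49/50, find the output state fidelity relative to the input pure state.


F = (1-p) + p/d
= (1 - 0.9800) + 0.9800/6
= 0.0200 + 0.1633
= 0.1833

0.1833


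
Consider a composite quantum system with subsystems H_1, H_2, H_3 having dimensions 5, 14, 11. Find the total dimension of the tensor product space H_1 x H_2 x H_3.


dim(H_1 x H_2 x H_3) = 5 * 14 * 11
= 70 * 11
= 770

770


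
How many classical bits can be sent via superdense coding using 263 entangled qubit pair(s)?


Superdense coding allows 2 classical bits per shared entangled pair.
263 pair(s) -> 2 * 263 = 526 classical bits

526


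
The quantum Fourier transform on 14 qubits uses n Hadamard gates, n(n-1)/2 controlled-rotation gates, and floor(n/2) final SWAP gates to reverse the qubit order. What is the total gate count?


Hadamard gates: 14
Controlled rotations: n*(n-1)/2 = 14*13/2 = 91
SWAP gates: floor(n/2) = floor(14/2) = 7
Total = 14 + 91 + 7
= 112

112


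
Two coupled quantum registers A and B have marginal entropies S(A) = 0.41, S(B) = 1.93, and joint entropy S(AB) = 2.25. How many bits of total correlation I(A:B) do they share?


I(A:B) = S(A) + S(B) - S(AB)
= 0.41 + 1.93 - 2.25
= 0.0900

0.0900


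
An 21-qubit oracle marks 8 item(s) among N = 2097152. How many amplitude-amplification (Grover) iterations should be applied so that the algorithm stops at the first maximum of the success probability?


After j Grover iterations the success probability is P(j) = sin^2((2j+1)*theta), where sin(theta) = sqrt(k/N).
N = 2^21 = 2097152, k = 8
sin(theta) = sqrt(k/N) = 0.001953125
theta = arcsin(sqrt(k/N)) = 0.001953126242 rad
P(j) reaches its first maximum when (2j+1)*theta is as close as possible to pi/2, i.e. j = round(pi/(4*theta) - 1/2).
pi/(4*theta) - 1/2 = 401.6236
(For comparison, the common estimate pi/4 * sqrt(N/k) = 402.1239; the exact maximiser is used here.)
Optimal iterations = 402

402


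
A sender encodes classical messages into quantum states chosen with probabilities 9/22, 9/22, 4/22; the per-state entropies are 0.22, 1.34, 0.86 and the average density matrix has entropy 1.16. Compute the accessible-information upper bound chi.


chi = S(rho) - sum_i p_i * S(rho_i)
Weighted entropy = 9/22 * 0.22 + 9/22 * 1.34 + 4/22 * 0.86
= 0.7945
chi = 1.16 - 0.7945
= 0.3655

0.3655


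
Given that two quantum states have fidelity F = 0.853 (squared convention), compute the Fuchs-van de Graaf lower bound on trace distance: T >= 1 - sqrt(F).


Fuchs-van de Graaf (squared-fidelity convention): 1 - sqrt(F) <= T <= sqrt(1 - F).
Lower bound: T >= 1 - sqrt(F)
sqrt(F) = sqrt(0.853) = 0.9236
T >= 1 - 0.9236
T >= 0.0764

0.0764


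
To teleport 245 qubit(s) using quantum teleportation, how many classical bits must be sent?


Quantum teleportation requires 2 classical bits per qubit teleported.
245 qubit(s) -> 2 * 245 = 490 classical bits

490


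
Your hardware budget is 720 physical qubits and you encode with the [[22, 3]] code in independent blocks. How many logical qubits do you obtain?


Each code block uses 22 physical qubits for 3 logical qubit(s).
Number of complete blocks = floor(720 / 22) = 32
Logical qubits = 32 * 3
= 96

96


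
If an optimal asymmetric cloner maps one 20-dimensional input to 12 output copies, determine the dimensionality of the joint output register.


Output space = H^(tensor 12) where dim(H) = 20
dim = 20^12
= 400 (after 2 factors)
= 8000 (after 3 factors)
= 160000 (after 4 factors)
= 3200000 (after 5 factors)
= 64000000 (after 6 factors)
= 1280000000 (after 7 factors)
= 25600000000 (after 8 factors)
= 512000000000 (after 9 factors)
= 10240000000000 (after 10 factors)
= 204800000000000 (after 11 factors)
= 4096000000000000 (after 12 factors)
= 4096000000000000

4096000000000000


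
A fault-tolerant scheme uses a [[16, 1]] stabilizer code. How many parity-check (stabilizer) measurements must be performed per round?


For an [[n,k]] stabilizer code:
Number of stabilizer generators = n - k
= 16 - 1
= 15

15


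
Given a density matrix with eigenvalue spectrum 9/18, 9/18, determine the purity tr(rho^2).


tr(rho^2) = sum of eigenvalues squared
= (9/18)^2 + (9/18)^2
= (81 + 81) / 324
= 162/324
= 0.5000

0.5000


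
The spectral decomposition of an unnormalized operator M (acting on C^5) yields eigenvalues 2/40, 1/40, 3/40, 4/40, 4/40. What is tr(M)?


tr(M) = sum of eigenvalues
= 2/40 + 1/40 + 3/40 + 4/40 + 4/40
= 14/40
= 0.3500

0.3500


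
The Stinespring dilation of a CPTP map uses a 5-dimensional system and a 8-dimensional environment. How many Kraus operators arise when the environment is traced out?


Tracing out the environment in an orthonormal basis {|i>_E} gives Kraus operators K_i = <i|_E U |0>_E.
Number of Kraus operators = dim(H_env) = d_env
= 8

8


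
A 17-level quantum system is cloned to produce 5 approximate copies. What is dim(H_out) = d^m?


Output space = H^(tensor 5) where dim(H) = 17
dim = 17^5
= 289 (after 2 factors)
= 4913 (after 3 factors)
= 83521 (after 4 factors)
= 1419857 (after 5 factors)
= 1419857

1419857


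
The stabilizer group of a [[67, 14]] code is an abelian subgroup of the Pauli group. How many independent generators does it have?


For an [[n,k]] stabilizer code:
Number of stabilizer generators = n - k
= 67 - 14
= 53

53


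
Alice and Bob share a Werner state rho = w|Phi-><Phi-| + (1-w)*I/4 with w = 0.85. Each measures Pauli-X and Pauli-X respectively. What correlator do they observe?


|Phi-> = (|00> - |11>)/sqrt(2)
For the pure Bell state, <X_A X_B> = -1 (Bell-state Pauli correlator).
The maximally-mixed part I/4 has tr(I/4 * P tensor P) = 0 for any traceless Pauli P.
So <X_A X_B>_rho = w * (-1) + (1 - w) * 0
= 0.85 * (-1)
= -0.8500

-0.8500


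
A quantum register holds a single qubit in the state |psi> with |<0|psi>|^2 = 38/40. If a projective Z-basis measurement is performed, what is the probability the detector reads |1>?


|alpha|^2 = 38/40 = 0.9500
|beta|^2 = 1 - 38/40 = 2/40 = 0.0500
P(|1>) = |beta|^2 = 0.0500

0.0500


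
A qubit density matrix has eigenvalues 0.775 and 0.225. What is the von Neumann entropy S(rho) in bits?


S = -p*log2(p) - (1-p)*log2(1-p)
p = 0.7750, 1-p = 0.2250
= -0.7750 * log2(0.7750) - 0.2250 * log2(0.2250)
= -(-0.2850) - (-0.4842)
= 0.7692

0.7692


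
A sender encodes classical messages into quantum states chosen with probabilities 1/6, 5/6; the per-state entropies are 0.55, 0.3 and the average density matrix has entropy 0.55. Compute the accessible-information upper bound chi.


chi = S(rho) - sum_i p_i * S(rho_i)
Weighted entropy = 1/6 * 0.55 + 5/6 * 0.3
= 0.3417
chi = 0.55 - 0.3417
= 0.2083

0.2083


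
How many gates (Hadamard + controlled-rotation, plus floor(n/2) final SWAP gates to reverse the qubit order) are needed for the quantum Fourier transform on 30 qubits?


Hadamard gates: 30
Controlled rotations: n*(n-1)/2 = 30*29/2 = 435
SWAP gates: floor(n/2) = floor(30/2) = 15
Total = 30 + 435 + 15
= 480

480


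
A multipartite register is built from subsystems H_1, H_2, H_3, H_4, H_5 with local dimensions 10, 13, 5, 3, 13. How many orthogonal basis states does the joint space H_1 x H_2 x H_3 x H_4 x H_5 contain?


dim(H_1 x H_2 x H_3 x H_4 x H_5) = 10 * 13 * 5 * 3 * 13
= 130 * 5 * 3 * 13
= 650 * 3 * 13
= 1950 * 13
= 25350

25350


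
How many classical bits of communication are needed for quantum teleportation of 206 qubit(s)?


Quantum teleportation requires 2 classical bits per qubit teleported.
206 qubit(s) -> 2 * 206 = 412 classical bits

412


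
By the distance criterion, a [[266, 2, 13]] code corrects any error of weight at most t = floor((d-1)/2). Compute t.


Code parameters: [[266, 2, 13]], distance d = 13.
Number of correctable errors = floor((d-1)/2)
= floor((13 - 1)/2)
= floor(12/2)
= 6

6


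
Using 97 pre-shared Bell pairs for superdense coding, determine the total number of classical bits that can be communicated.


Superdense coding allows 2 classical bits per shared entangled pair.
97 pair(s) -> 2 * 97 = 194 classical bits

194


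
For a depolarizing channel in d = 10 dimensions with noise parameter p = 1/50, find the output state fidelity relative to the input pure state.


F = (1-p) + p/d
= (1 - 0.0200) + 0.0200/10
= 0.9800 + 0.0020
= 0.9820

0.9820


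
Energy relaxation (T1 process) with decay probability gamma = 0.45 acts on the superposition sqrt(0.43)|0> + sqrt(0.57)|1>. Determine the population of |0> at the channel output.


For amplitude damping with parameter gamma on state sqrt(a)|0> + sqrt(b)|1>:
alpha^2 = 0.43, beta^2 = 0.57
P(|0>) = alpha^2 + gamma * beta^2
= 0.43 + 0.45 * 0.57
= 0.43 + 0.2565
= 0.6865

0.6865


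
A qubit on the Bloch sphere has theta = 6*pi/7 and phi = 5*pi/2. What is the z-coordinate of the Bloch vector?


theta = 2.6928, phi = 7.8540
r_z = cos(theta) = -0.9010

-0.9010


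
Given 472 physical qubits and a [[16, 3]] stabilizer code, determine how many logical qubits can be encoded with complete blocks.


Each code block uses 16 physical qubits for 3 logical qubit(s).
Number of complete blocks = floor(472 / 16) = 29
Logical qubits = 29 * 3
= 87

87


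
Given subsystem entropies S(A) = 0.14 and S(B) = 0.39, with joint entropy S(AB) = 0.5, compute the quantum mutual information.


I(A:B) = S(A) + S(B) - S(AB)
= 0.14 + 0.39 - 0.5
= 0.0300

0.0300


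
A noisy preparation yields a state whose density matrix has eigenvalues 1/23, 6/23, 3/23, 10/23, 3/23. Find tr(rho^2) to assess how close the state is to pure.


tr(rho^2) = sum of eigenvalues squared
= (1/23)^2 + (6/23)^2 + (3/23)^2 + (10/23)^2 + (3/23)^2
= (1 + 36 + 9 + 100 + 9) / 529
= 155/529
= 0.2930

0.2930


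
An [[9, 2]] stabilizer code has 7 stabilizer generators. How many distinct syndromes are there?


Each stabilizer generator gives a binary (+1 or -1) measurement outcome.
With 7 independent generators:
Total syndromes = 2^7
= 128

128


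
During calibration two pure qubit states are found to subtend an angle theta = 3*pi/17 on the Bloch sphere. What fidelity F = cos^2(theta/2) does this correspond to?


For states separated by angle theta on Bloch sphere:
F = cos^2(theta/2)
theta = 3*pi/17 = 0.5544
theta/2 = 0.2772
cos(theta/2) = 0.9618
F = 0.9251

0.9251
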